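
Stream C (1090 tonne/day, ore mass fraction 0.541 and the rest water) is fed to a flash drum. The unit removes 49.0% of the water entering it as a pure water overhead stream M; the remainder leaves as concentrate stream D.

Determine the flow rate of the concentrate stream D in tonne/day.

844.8 tonne/day

water entering = 1090×0.459 = 500.31 tonne/day; overhead removed = 0.490×500.31 = 245.15 tonne/day.
Concentrate = 1090 − 245.15 = 844.85 tonne/day.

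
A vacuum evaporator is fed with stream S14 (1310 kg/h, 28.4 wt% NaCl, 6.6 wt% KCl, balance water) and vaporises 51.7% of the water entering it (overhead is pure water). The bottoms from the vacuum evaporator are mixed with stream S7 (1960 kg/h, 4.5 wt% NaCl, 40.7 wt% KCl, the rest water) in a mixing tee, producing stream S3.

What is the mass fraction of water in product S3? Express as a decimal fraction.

0.5249

Vapour removed = 0.517×0.650×1310 = 440.23 kg/h; concentrate = 869.77 kg/h.
water reaching the mixer = 411.27 (from concentrate) + 1960×0.548 = 1485.4 kg/h.
Product flow = 869.77 + 1960 = 2829.8 kg/h; water fraction = 0.5249.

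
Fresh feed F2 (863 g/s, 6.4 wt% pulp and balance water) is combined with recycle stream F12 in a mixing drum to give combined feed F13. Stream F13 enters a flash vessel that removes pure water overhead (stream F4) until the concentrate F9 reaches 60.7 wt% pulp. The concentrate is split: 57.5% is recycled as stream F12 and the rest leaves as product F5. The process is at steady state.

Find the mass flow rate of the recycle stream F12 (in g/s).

123.1 g/s

Overall pulp balance (none leaves overhead): pulp in fresh feed = pulp in product, i.e. 863×0.064 = (1−0.575)·F9·0.607.
F9 = 55.232/(0.607×0.425) = 214.1 g/s.
Recycle F12 = 0.575×214.1 = 123.11 g/s.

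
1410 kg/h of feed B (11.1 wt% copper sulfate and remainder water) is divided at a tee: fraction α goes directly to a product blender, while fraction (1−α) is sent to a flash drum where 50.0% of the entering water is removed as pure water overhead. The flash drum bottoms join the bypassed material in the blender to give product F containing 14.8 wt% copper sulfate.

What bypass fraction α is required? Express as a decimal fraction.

All 1410×0.111 = 156.51 kg/h of copper sulfate reaches F, so F = 156.51/0.148 = 1057.5 kg/h and vapour = 352.5 kg/h.
The evaporator receives (1−α)·1410 of feed at 0.889 water and removes 0.500 of that water:
0.500×0.889×(1−α)×1410 = 352.5
(1−α) = 352.5/626.75 = 0.5624;  α = 0.4376.

0.438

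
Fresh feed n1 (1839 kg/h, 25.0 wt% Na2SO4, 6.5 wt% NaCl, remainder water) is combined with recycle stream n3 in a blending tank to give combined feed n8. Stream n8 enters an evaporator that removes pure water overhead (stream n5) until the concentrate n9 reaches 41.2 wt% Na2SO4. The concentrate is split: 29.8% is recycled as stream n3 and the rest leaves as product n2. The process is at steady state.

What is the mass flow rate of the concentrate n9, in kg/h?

Overall Na2SO4 balance (none leaves overhead): Na2SO4 in fresh feed = Na2SO4 in product, i.e. 1839×0.250 = (1−0.298)·n9·0.412.
n9 = 459.75/(0.412×0.702) = 1589.6 kg/h.

1590 kg/h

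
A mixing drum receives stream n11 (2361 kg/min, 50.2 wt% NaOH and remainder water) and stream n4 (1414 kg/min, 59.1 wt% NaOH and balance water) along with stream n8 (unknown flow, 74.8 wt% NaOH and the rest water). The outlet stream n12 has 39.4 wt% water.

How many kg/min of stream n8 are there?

Let n8 be the unknown flow. Total out = 3775 + n8.
water balance: 1754.1 + 0.252·n8 = 0.394·(3775 + n8)
(0.252 − 0.394)·n8 = 0.394×3775 − 1754.1 = -266.75
n8 = -266.75 / -0.142 = 1878.5 kg/min

1879 kg/min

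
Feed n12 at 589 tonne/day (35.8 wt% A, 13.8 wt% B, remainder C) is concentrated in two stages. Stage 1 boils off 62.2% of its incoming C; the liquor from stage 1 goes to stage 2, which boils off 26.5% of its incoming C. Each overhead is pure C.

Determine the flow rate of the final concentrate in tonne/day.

C in feed = 589×0.504 = 296.86 tonne/day.
After stage 1: C left = (1−0.622)×296.86 = 112.21; stream total = 404.36 tonne/day.
After stage 2: C left = (1−0.265)×112.21 = 82.476; final concentrate = 374.62 tonne/day.

374.6 tonne/day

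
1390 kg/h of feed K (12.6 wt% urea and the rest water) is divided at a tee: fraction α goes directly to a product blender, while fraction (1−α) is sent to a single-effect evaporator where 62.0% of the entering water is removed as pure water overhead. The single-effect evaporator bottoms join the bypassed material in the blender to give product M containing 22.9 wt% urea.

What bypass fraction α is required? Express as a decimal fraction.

All 1390×0.126 = 175.14 kg/h of urea reaches M, so M = 175.14/0.229 = 764.8 kg/h and vapour = 625.2 kg/h.
The evaporator receives (1−α)·1390 of feed at 0.874 water and removes 0.620 of that water:
0.620×0.874×(1−α)×1390 = 625.2
(1−α) = 625.2/753.21 = 0.8300;  α = 0.1700.

0.170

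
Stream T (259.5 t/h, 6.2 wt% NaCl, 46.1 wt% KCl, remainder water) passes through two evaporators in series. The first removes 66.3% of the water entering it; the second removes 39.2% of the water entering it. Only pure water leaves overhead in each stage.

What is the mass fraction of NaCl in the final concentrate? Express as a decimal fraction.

0.0999

water in feed = 259.5×0.477 = 123.78 t/h.
After stage 1: water left = (1−0.663)×123.78 = 41.714; stream total = 177.43 t/h.
After stage 2: water left = (1−0.392)×41.714 = 25.362; final concentrate = 161.08 t/h.
NaCl fraction = 16.089/161.08 = 0.0999.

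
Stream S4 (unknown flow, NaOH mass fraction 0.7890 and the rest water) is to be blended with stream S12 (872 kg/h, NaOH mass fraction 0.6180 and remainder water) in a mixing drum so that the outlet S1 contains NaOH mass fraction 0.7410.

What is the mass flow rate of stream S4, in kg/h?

Let S4 be the unknown flow. Total out = 872 + S4.
NaOH balance: 538.9 + 0.789·S4 = 0.741·(872 + S4)
(0.789 − 0.741)·S4 = 0.741×872 − 538.9 = 107.26
S4 = 107.26 / 0.048 = 2234.5 kg/h

2234 kg/h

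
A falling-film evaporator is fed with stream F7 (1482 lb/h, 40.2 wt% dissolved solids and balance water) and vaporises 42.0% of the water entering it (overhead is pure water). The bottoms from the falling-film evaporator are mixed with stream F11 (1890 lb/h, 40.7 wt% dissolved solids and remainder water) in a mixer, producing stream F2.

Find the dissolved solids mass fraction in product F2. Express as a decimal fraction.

Vapour removed = 0.420×0.598×1482 = 372.22 lb/h; concentrate = 1109.8 lb/h.
dissolved solids reaching the mixer = 595.76 (from concentrate) + 1890×0.407 = 1365 lb/h.
Product flow = 1109.8 + 1890 = 2999.8 lb/h; dissolved solids fraction = 0.455.

0.455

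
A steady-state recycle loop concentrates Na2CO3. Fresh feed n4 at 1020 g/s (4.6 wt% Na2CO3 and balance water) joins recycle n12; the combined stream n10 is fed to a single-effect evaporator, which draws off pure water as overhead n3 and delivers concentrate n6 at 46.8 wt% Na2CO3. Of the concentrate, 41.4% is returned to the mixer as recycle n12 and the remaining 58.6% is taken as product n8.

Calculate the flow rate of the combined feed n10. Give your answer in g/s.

1091 g/s

Overall Na2CO3 balance (none leaves overhead): Na2CO3 in fresh feed = Na2CO3 in product, i.e. 1020×0.046 = (1−0.414)·n6·0.468.
n6 = 46.92/(0.468×0.586) = 171.09 g/s.
Recycle n12 = 0.414×171.09 = 70.83 g/s.
Combined feed n10 = 1020 + 70.83 = 1090.8 g/s.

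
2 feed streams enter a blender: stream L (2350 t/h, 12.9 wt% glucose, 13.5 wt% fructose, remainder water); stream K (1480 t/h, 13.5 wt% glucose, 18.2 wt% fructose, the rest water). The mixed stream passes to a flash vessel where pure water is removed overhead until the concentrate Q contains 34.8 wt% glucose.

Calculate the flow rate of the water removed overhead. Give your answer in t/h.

2385 t/h

glucose entering = 2350×0.129 + 1480×0.135 = 502.95 t/h.
All glucose reports to Q, so Q = 502.95/0.348 = 1445.3 t/h.
Total feed = 3830 t/h; overhead = 3830 − 1445.3 = 2384.7 t/h.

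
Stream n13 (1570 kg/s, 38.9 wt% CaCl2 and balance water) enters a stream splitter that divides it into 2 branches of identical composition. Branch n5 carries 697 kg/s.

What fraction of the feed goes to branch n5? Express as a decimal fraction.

0.444

Fraction to n5 = 697/1570 = 0.4439.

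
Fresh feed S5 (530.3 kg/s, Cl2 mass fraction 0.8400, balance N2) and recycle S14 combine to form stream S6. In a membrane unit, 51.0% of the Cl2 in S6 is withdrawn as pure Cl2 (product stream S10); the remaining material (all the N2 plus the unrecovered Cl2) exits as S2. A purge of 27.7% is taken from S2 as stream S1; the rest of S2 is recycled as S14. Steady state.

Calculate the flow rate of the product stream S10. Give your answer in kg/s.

351.8 kg/s

Cl2 in S6: m_A = 530.3×0.840 + (1−0.277)·(1−0.510)·m_A, so m_A = 445.45/0.6457 = 689.84 kg/s.
Product S10 = 0.510×689.84 = 351.82 kg/s.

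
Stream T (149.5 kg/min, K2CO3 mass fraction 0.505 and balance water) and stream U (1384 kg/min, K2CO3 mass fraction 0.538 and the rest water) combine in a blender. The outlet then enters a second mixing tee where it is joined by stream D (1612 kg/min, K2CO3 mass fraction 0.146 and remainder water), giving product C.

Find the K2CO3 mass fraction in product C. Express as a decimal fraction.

Overall, product flow = 3145.5 kg/min.
K2CO3 in = 149.5×0.505 + 1384×0.538 + 1612×0.146 = 1055.4 kg/min.
K2CO3 fraction in C = 0.336.

0.336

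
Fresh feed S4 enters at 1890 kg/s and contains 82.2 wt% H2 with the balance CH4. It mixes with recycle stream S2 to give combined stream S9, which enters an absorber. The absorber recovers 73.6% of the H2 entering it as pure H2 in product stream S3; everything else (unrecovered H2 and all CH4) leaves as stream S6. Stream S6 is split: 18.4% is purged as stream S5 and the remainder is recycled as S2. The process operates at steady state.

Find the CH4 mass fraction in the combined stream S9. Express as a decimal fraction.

CH4 enters only via S4 and leaves only via the purge: 1890×0.178 = 0.184×(CH4 in S6), and the absorber passes all CH4, so CH4 in S9 = CH4 in S6 = 1828.4 kg/s.
H2 in S9: m_A = 1890×0.822 + (1−0.184)·(1−0.736)·m_A, so m_A = 1553.6/0.7846 = 1980.2 kg/s.
S9 = 1980.2 + 1828.4 = 3808.5 kg/s.
CH4 fraction in S9 = 1828.4/3808.5 = 0.4801.

0.4801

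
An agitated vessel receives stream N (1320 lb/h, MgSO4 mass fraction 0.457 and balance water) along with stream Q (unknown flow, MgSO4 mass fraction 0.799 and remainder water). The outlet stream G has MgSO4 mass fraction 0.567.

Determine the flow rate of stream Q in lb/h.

625.9 lb/h

Let Q be the unknown flow. Total out = 1320 + Q.
MgSO4 balance: 603.24 + 0.799·Q = 0.567·(1320 + Q)
(0.799 − 0.567)·Q = 0.567×1320 − 603.24 = 145.2
Q = 145.2 / 0.232 = 625.86 lb/h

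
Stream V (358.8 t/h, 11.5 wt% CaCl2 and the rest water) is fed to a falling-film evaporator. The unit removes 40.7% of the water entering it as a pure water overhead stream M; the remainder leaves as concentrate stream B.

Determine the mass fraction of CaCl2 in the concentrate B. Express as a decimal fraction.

0.180

CaCl2 is not removed: 358.8×0.115 = 41.262 t/h of CaCl2 enters B.
water entering = 358.8×0.885 = 317.54 t/h; overhead removed = 0.407×317.54 = 129.24 t/h.
Concentrate = 358.8 − 129.24 = 229.56 t/h.
Mass fraction = 41.262/229.56 = 0.180.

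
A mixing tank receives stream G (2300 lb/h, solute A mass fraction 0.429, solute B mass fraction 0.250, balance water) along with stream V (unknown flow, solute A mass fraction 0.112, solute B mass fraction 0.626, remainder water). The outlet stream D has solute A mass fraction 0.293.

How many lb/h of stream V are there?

1728 lb/h

Let V be the unknown flow. Total out = 2300 + V.
solute A balance: 986.7 + 0.112·V = 0.293·(2300 + V)
(0.112 − 0.293)·V = 0.293×2300 − 986.7 = -312.8
V = -312.8 / -0.181 = 1728.2 lb/h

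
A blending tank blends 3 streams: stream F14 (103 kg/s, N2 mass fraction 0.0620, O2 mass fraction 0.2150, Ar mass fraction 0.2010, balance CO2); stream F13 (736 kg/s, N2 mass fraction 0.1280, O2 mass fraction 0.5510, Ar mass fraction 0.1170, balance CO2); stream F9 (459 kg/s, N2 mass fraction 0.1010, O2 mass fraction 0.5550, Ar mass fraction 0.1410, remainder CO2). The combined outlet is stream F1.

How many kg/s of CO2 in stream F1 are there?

297.1 kg/s

CO2 out = CO2 in = 103×0.522 + 736×0.204 + 459×0.203 = 297.09 kg/s.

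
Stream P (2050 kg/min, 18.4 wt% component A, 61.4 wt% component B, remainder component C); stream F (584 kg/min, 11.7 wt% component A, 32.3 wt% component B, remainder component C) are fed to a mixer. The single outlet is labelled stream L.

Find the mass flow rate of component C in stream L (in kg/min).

component C out = component C in = 2050×0.202 + 584×0.560 = 741.14 kg/min.

741.1 kg/min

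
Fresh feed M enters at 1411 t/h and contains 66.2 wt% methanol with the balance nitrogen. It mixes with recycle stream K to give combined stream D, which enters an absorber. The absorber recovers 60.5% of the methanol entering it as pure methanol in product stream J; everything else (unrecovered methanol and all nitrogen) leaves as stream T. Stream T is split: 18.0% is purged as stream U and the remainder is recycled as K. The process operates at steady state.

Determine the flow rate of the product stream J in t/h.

methanol in D: m_A = 1411×0.662 + (1−0.180)·(1−0.605)·m_A, so m_A = 934.08/0.6761 = 1381.6 t/h.
Product J = 0.605×1381.6 = 835.85 t/h.

835.9 t/h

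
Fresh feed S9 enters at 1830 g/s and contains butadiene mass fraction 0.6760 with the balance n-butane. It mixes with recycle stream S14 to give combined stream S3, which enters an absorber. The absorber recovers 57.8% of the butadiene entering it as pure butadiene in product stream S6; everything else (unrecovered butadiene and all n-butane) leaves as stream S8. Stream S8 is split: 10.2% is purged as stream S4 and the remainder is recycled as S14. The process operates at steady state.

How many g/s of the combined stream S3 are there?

n-butane enters only via S9 and leaves only via the purge: 1830×0.324 = 0.102×(n-butane in S8), and the absorber passes all n-butane, so n-butane in S3 = n-butane in S8 = 5812.9 g/s.
butadiene in S3: m_A = 1830×0.676 + (1−0.102)·(1−0.578)·m_A, so m_A = 1237.1/0.6210 = 1991.9 g/s.
S3 = 1991.9 + 5812.9 = 7804.9 g/s.

7805 g/s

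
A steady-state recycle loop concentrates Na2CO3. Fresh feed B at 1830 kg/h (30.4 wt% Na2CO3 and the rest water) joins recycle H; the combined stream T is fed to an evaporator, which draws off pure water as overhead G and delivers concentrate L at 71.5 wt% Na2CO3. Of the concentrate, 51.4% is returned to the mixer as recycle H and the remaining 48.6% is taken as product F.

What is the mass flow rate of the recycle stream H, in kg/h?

822.9 kg/h

Overall Na2CO3 balance (none leaves overhead): Na2CO3 in fresh feed = Na2CO3 in product, i.e. 1830×0.304 = (1−0.514)·L·0.715.
L = 556.32/(0.715×0.486) = 1601 kg/h.
Recycle H = 0.514×1601 = 822.9 kg/h.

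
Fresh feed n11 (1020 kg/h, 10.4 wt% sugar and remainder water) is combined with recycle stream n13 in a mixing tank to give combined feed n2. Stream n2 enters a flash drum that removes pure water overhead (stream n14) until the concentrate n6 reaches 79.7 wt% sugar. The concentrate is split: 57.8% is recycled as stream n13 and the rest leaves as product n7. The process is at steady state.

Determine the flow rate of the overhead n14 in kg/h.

886.9 kg/h

Overall sugar balance (none leaves overhead): sugar in fresh feed = sugar in product, i.e. 1020×0.104 = (1−0.578)·n6·0.797.
n6 = 106.08/(0.797×0.422) = 315.4 kg/h.
Recycle n13 = 0.578×315.4 = 182.3 kg/h.
Combined feed n2 = 1020 + 182.3 = 1202.3 kg/h.
Overhead n14 = n2 − n6 = 1202.3 − 315.4 = 886.9 kg/h.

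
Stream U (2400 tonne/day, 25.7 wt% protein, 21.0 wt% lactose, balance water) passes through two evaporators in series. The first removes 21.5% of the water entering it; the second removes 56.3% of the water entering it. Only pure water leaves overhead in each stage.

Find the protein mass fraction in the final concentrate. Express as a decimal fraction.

0.395

water in feed = 2400×0.533 = 1279.2 tonne/day.
After stage 1: water left = (1−0.215)×1279.2 = 1004.2; stream total = 2125 tonne/day.
After stage 2: water left = (1−0.563)×1004.2 = 438.82; final concentrate = 1559.6 tonne/day.
protein fraction = 616.8/1559.6 = 0.395.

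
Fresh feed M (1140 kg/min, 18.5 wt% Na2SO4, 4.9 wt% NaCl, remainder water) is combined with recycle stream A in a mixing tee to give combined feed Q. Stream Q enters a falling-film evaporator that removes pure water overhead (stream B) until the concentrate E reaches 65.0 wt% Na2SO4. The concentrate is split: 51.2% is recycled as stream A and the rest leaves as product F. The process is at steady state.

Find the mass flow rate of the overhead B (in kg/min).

Overall Na2SO4 balance (none leaves overhead): Na2SO4 in fresh feed = Na2SO4 in product, i.e. 1140×0.185 = (1−0.512)·E·0.650.
E = 210.9/(0.650×0.488) = 664.88 kg/min.
Recycle A = 0.512×664.88 = 340.42 kg/min.
Combined feed Q = 1140 + 340.42 = 1480.4 kg/min.
Overhead B = Q − E = 1480.4 − 664.88 = 815.54 kg/min.

815.5 kg/min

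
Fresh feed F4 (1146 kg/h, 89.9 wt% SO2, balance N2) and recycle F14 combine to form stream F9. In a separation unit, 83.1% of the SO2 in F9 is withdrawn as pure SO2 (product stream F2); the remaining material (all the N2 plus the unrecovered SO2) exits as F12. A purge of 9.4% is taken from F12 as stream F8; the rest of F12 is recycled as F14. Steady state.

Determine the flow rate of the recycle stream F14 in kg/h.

1302 kg/h

N2 enters only via F4 and leaves only via the purge: 1146×0.101 = 0.094×(N2 in F12), and the separation unit passes all N2, so N2 in F9 = N2 in F12 = 1231.3 kg/h.
SO2 in F9: m_A = 1146×0.899 + (1−0.094)·(1−0.831)·m_A, so m_A = 1030.3/0.8469 = 1216.5 kg/h.
F12 = (1−0.831)×1216.5 + 1231.3 = 1436.9 kg/h.
Recycle F14 = (1−0.094)×1436.9 = 1301.9 kg/h.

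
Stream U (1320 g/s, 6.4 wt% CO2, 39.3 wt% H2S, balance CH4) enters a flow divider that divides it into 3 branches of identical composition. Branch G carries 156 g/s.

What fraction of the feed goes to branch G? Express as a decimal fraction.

0.118

Fraction to G = 156/1320 = 0.1182.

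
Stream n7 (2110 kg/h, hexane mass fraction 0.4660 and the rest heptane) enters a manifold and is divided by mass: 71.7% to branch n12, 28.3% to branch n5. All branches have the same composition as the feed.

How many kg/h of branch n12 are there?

1513 kg/h

Branch n12 flow = 0.717×2110 = 1512.9 kg/h.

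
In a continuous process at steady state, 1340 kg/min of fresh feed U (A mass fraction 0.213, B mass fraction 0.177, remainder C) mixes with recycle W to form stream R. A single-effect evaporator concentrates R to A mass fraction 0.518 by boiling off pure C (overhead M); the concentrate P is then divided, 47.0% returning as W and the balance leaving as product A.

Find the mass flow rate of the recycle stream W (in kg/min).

Overall A balance (none leaves overhead): A in fresh feed = A in product, i.e. 1340×0.213 = (1−0.470)·P·0.518.
P = 285.42/(0.518×0.530) = 1039.6 kg/min.
Recycle W = 0.470×1039.6 = 488.63 kg/min.

488.6 kg/min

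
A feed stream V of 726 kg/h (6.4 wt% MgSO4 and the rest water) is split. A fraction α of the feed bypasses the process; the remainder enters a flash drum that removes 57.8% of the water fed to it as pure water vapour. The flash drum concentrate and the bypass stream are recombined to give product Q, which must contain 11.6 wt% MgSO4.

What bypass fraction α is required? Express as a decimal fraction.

0.171

All 726×0.064 = 46.464 kg/h of MgSO4 reaches Q, so Q = 46.464/0.116 = 400.55 kg/h and vapour = 325.45 kg/h.
The evaporator receives (1−α)·726 of feed at 0.936 water and removes 0.578 of that water:
0.578×0.936×(1−α)×726 = 325.45
(1−α) = 325.45/392.77 = 0.8286;  α = 0.1714.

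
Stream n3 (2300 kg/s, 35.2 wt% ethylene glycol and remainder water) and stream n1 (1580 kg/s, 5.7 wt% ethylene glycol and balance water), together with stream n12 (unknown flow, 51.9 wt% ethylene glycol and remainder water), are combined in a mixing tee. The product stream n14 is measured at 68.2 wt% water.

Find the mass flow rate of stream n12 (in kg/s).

Let n12 be the unknown flow. Total out = 3880 + n12.
water balance: 2980.3 + 0.481·n12 = 0.682·(3880 + n12)
(0.481 − 0.682)·n12 = 0.682×3880 − 2980.3 = -334.18
n12 = -334.18 / -0.201 = 1662.6 kg/s

1663 kg/s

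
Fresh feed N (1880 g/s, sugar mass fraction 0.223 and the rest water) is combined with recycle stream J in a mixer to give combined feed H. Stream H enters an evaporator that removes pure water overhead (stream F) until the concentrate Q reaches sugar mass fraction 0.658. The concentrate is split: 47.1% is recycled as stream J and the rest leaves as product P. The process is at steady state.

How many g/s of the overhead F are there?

Overall sugar balance (none leaves overhead): sugar in fresh feed = sugar in product, i.e. 1880×0.223 = (1−0.471)·Q·0.658.
Q = 419.24/(0.658×0.529) = 1204.4 g/s.
Recycle J = 0.471×1204.4 = 567.29 g/s.
Combined feed H = 1880 + 567.29 = 2447.3 g/s.
Overhead F = H − Q = 2447.3 − 1204.4 = 1242.9 g/s.

1243 g/s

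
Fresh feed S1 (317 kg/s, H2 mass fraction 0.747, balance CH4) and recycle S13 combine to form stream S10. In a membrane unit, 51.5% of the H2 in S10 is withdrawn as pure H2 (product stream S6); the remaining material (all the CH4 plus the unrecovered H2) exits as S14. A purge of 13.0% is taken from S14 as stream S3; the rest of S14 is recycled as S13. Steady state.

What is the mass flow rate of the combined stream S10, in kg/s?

CH4 enters only via S1 and leaves only via the purge: 317×0.253 = 0.130×(CH4 in S14), and the membrane unit passes all CH4, so CH4 in S10 = CH4 in S14 = 616.93 kg/s.
H2 in S10: m_A = 317×0.747 + (1−0.130)·(1−0.515)·m_A, so m_A = 236.8/0.5780 = 409.65 kg/s.
S10 = 409.65 + 616.93 = 1026.6 kg/s.

1027 kg/s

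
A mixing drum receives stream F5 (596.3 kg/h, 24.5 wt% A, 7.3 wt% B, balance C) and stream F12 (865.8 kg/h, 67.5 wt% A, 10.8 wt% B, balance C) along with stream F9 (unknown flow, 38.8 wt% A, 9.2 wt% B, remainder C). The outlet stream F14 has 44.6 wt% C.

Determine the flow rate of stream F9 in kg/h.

777.6 kg/h

Let F9 be the unknown flow. Total out = 1462.1 + F9.
C balance: 594.56 + 0.520·F9 = 0.446·(1462.1 + F9)
(0.520 − 0.446)·F9 = 0.446×1462.1 − 594.56 = 57.541
F9 = 57.541 / 0.074 = 777.59 kg/h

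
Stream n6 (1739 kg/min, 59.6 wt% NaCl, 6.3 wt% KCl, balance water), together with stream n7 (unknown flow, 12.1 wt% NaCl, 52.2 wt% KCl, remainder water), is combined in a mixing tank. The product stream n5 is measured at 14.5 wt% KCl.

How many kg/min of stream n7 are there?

Let n7 be the unknown flow. Total out = 1739 + n7.
KCl balance: 109.56 + 0.522·n7 = 0.145·(1739 + n7)
(0.522 − 0.145)·n7 = 0.145×1739 − 109.56 = 142.6
n7 = 142.6 / 0.377 = 378.24 kg/min

378.2 kg/min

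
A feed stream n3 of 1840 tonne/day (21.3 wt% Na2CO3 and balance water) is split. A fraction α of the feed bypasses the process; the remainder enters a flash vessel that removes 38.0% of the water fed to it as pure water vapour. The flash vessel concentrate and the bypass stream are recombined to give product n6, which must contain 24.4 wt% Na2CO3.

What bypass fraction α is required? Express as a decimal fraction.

All 1840×0.213 = 391.92 tonne/day of Na2CO3 reaches n6, so n6 = 391.92/0.244 = 1606.2 tonne/day and vapour = 233.77 tonne/day.
The evaporator receives (1−α)·1840 of feed at 0.787 water and removes 0.380 of that water:
0.380×0.787×(1−α)×1840 = 233.77
(1−α) = 233.77/550.27 = 0.4248;  α = 0.5752.

0.575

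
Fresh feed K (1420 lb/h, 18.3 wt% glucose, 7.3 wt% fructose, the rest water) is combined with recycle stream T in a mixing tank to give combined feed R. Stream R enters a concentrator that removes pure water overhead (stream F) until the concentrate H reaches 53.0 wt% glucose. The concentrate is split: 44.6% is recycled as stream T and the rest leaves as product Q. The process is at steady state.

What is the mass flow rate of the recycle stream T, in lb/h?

394.7 lb/h

Overall glucose balance (none leaves overhead): glucose in fresh feed = glucose in product, i.e. 1420×0.183 = (1−0.446)·H·0.530.
H = 259.86/(0.530×0.554) = 885.02 lb/h.
Recycle T = 0.446×885.02 = 394.72 lb/h.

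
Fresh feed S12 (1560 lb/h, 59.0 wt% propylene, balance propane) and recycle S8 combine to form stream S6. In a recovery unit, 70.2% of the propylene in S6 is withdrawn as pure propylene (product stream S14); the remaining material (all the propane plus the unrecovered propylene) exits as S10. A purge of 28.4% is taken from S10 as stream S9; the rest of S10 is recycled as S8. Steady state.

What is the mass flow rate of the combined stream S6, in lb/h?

propane enters only via S12 and leaves only via the purge: 1560×0.410 = 0.284×(propane in S10), and the recovery unit passes all propane, so propane in S6 = propane in S10 = 2252.1 lb/h.
propylene in S6: m_A = 1560×0.590 + (1−0.284)·(1−0.702)·m_A, so m_A = 920.4/0.7866 = 1170.1 lb/h.
S6 = 1170.1 + 2252.1 = 3422.2 lb/h.

3422 lb/h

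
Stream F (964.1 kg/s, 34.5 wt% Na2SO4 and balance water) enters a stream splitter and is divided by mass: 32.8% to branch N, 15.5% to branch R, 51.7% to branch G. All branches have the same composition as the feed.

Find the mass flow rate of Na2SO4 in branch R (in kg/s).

51.56 kg/s

Branch R total = 0.155×964.1 = 149.44 kg/s.
Na2SO4 in R = 0.345×149.44 = 51.555 kg/s.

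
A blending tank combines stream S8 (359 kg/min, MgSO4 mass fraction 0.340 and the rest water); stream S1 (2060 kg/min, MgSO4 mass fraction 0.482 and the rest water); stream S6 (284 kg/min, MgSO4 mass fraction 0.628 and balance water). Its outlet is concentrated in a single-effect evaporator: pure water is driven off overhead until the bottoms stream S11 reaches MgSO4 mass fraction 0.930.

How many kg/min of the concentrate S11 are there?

1391 kg/min

MgSO4 entering = 359×0.340 + 2060×0.482 + 284×0.628 = 1293.3 kg/min.
All MgSO4 reports to S11, so S11 = 1293.3/0.930 = 1390.7 kg/min.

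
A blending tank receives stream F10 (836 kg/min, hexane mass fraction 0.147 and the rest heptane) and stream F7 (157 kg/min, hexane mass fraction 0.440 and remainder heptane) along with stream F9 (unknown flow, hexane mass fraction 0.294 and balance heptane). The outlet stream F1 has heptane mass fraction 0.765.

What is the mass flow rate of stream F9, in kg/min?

Let F9 be the unknown flow. Total out = 993 + F9.
heptane balance: 801.03 + 0.706·F9 = 0.765·(993 + F9)
(0.706 − 0.765)·F9 = 0.765×993 − 801.03 = -41.383
F9 = -41.383 / -0.059 = 701.41 kg/min

701.4 kg/min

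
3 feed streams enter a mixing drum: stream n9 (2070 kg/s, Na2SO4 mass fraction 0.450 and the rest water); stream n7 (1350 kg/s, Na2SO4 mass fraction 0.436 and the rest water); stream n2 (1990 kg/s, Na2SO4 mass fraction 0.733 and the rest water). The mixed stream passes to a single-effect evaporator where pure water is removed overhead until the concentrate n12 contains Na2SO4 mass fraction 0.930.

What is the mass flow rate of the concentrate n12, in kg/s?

3203 kg/s

Na2SO4 entering = 2070×0.450 + 1350×0.436 + 1990×0.733 = 2978.8 kg/s.
All Na2SO4 reports to n12, so n12 = 2978.8/0.930 = 3203 kg/s.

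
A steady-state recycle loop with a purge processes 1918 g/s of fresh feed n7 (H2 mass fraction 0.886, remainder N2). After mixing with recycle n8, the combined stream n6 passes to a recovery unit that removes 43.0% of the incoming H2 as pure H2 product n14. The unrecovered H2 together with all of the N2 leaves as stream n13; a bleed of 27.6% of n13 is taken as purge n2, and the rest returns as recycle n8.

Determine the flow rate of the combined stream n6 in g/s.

3686 g/s

N2 enters only via n7 and leaves only via the purge: 1918×0.114 = 0.276×(N2 in n13), and the recovery unit passes all N2, so N2 in n6 = N2 in n13 = 792.22 g/s.
H2 in n6: m_A = 1918×0.886 + (1−0.276)·(1−0.430)·m_A, so m_A = 1699.3/0.5873 = 2893.4 g/s.
n6 = 2893.4 + 792.22 = 3685.6 g/s.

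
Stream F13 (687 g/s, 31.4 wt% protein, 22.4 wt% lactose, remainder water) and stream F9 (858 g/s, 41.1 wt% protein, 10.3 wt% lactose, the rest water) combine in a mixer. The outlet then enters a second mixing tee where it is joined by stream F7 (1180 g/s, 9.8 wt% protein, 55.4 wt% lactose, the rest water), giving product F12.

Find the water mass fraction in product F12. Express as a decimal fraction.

Overall, product flow = 2725 g/s.
water in = 687×0.462 + 858×0.486 + 1180×0.348 = 1145 g/s.
water fraction in F12 = 0.4202.

0.4202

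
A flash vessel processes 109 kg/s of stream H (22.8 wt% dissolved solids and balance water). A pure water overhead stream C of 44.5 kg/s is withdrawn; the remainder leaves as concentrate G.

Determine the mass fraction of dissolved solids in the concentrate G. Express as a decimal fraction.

0.385

dissolved solids is not removed: 109×0.228 = 24.852 kg/s of dissolved solids enters G.
Concentrate = 109 − 44.5 = 64.5 kg/s.
Mass fraction = 24.852/64.5 = 0.385.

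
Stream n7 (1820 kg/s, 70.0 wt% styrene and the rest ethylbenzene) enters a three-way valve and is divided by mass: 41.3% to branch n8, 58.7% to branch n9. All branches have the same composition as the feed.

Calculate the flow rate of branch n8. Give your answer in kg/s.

Branch n8 flow = 0.413×1820 = 751.66 kg/s.

751.7 kg/s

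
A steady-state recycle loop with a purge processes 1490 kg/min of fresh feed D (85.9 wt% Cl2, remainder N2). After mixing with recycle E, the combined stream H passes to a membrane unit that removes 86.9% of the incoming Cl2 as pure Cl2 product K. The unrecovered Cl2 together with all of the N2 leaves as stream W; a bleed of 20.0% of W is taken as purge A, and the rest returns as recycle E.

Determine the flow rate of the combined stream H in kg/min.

2480 kg/min

N2 enters only via D and leaves only via the purge: 1490×0.141 = 0.200×(N2 in W), and the membrane unit passes all N2, so N2 in H = N2 in W = 1050.4 kg/min.
Cl2 in H: m_A = 1490×0.859 + (1−0.200)·(1−0.869)·m_A, so m_A = 1279.9/0.8952 = 1429.7 kg/min.
H = 1429.7 + 1050.4 = 2480.2 kg/min.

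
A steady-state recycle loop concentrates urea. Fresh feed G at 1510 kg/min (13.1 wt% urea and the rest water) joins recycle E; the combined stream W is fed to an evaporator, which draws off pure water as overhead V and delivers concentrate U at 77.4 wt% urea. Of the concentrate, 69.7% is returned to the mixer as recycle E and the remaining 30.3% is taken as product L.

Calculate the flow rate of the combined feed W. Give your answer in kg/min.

2098 kg/min

Overall urea balance (none leaves overhead): urea in fresh feed = urea in product, i.e. 1510×0.131 = (1−0.697)·U·0.774.
U = 197.81/(0.774×0.303) = 843.46 kg/min.
Recycle E = 0.697×843.46 = 587.89 kg/min.
Combined feed W = 1510 + 587.89 = 2097.9 kg/min.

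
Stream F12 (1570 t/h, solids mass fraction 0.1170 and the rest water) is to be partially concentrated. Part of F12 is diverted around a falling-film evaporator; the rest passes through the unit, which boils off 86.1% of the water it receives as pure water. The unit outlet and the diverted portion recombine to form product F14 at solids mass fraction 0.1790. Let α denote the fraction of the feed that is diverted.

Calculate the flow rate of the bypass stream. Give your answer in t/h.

All 1570×0.117 = 183.69 t/h of solids reaches F14, so F14 = 183.69/0.179 = 1026.2 t/h and vapour = 543.8 t/h.
The evaporator receives (1−α)·1570 of feed at 0.883 water and removes 0.861 of that water:
0.861×0.883×(1−α)×1570 = 543.8
(1−α) = 543.8/1193.6 = 0.4556;  α = 0.5444.
Bypass flow = 0.5444×1570 = 854.72 t/h.

854.7 t/h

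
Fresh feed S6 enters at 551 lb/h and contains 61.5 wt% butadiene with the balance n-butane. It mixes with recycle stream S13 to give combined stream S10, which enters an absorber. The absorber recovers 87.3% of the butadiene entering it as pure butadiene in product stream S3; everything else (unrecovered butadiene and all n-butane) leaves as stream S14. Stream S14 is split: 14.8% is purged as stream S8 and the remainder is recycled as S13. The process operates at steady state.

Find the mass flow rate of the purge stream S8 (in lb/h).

219.3 lb/h

n-butane enters only via S6 and leaves only via the purge: 551×0.385 = 0.148×(n-butane in S14), and the absorber passes all n-butane, so n-butane in S10 = n-butane in S14 = 1433.3 lb/h.
butadiene in S10: m_A = 551×0.615 + (1−0.148)·(1−0.873)·m_A, so m_A = 338.87/0.8918 = 379.98 lb/h.
S14 = (1−0.873)×379.98 + 1433.3 = 1481.6 lb/h.
Purge S8 = 0.148×1481.6 = 219.28 lb/h.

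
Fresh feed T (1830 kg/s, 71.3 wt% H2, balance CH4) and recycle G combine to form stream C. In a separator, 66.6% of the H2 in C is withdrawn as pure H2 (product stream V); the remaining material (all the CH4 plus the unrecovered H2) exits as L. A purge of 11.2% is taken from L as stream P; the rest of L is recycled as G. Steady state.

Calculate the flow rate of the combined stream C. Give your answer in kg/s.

6544 kg/s

CH4 enters only via T and leaves only via the purge: 1830×0.287 = 0.112×(CH4 in L), and the separator passes all CH4, so CH4 in C = CH4 in L = 4689.4 kg/s.
H2 in C: m_A = 1830×0.713 + (1−0.112)·(1−0.666)·m_A, so m_A = 1304.8/0.7034 = 1855 kg/s.
C = 1855 + 4689.4 = 6544.3 kg/s.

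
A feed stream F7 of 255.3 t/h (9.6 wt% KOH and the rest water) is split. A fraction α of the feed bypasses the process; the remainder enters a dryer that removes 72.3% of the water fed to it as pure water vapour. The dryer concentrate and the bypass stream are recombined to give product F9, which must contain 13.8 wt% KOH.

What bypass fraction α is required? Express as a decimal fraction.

0.534

All 255.3×0.096 = 24.509 t/h of KOH reaches F9, so F9 = 24.509/0.138 = 177.6 t/h and vapour = 77.7 t/h.
The evaporator receives (1−α)·255.3 of feed at 0.904 water and removes 0.723 of that water:
0.723×0.904×(1−α)×255.3 = 77.7
(1−α) = 77.7/166.86 = 0.4657;  α = 0.5343.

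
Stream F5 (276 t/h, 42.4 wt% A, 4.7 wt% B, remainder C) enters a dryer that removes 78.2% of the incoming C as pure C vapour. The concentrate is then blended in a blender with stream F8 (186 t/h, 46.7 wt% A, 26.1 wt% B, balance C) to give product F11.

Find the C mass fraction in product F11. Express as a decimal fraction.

0.2370

Vapour removed = 0.782×0.529×276 = 114.18 t/h; concentrate = 161.82 t/h.
C reaching the mixer = 31.829 (from concentrate) + 186×0.272 = 82.421 t/h.
Product flow = 161.82 + 186 = 347.82 t/h; C fraction = 0.2370.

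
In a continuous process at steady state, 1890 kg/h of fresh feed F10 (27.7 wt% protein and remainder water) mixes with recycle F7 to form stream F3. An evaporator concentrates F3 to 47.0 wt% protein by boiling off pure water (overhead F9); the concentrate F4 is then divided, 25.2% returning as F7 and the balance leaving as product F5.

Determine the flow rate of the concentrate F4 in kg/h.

1489 kg/h

Overall protein balance (none leaves overhead): protein in fresh feed = protein in product, i.e. 1890×0.277 = (1−0.252)·F4·0.470.
F4 = 523.53/(0.470×0.748) = 1489.2 kg/h.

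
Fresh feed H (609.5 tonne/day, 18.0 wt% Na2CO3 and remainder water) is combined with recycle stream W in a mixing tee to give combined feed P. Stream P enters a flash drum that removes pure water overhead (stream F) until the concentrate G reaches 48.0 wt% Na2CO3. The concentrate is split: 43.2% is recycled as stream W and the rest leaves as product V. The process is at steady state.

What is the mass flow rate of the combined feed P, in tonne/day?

783.3 tonne/day

Overall Na2CO3 balance (none leaves overhead): Na2CO3 in fresh feed = Na2CO3 in product, i.e. 609.5×0.180 = (1−0.432)·G·0.480.
G = 109.71/(0.480×0.568) = 402.4 tonne/day.
Recycle W = 0.432×402.4 = 173.84 tonne/day.
Combined feed P = 609.5 + 173.84 = 783.34 tonne/day.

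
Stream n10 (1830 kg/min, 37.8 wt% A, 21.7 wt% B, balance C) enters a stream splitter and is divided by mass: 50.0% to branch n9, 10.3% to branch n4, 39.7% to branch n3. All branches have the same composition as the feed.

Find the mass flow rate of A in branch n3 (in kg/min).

Branch n3 total = 0.397×1830 = 726.51 kg/min.
A in n3 = 0.378×726.51 = 274.62 kg/min.

274.6 kg/min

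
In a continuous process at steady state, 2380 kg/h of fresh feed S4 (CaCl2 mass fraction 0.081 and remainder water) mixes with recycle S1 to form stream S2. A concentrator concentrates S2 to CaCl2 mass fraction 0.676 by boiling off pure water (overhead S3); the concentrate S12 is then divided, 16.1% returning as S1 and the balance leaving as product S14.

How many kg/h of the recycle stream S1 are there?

Overall CaCl2 balance (none leaves overhead): CaCl2 in fresh feed = CaCl2 in product, i.e. 2380×0.081 = (1−0.161)·S12·0.676.
S12 = 192.78/(0.676×0.839) = 339.9 kg/h.
Recycle S1 = 0.161×339.9 = 54.724 kg/h.

54.72 kg/h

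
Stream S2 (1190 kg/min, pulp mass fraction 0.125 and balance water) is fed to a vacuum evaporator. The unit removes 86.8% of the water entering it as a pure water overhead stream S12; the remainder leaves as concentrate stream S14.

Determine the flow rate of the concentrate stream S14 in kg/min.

water entering = 1190×0.875 = 1041.2 kg/min; overhead removed = 0.868×1041.2 = 903.8 kg/min.
Concentrate = 1190 − 903.8 = 286.2 kg/min.

286.2 kg/min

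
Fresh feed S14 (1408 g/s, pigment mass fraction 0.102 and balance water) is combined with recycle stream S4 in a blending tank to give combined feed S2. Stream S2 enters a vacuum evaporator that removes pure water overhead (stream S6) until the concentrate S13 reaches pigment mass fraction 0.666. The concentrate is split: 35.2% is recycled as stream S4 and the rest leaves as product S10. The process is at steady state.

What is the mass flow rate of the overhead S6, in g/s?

Overall pigment balance (none leaves overhead): pigment in fresh feed = pigment in product, i.e. 1408×0.102 = (1−0.352)·S13·0.666.
S13 = 143.62/(0.666×0.648) = 332.78 g/s.
Recycle S4 = 0.352×332.78 = 117.14 g/s.
Combined feed S2 = 1408 + 117.14 = 1525.1 g/s.
Overhead S6 = S2 − S13 = 1525.1 − 332.78 = 1192.4 g/s.

1192 g/s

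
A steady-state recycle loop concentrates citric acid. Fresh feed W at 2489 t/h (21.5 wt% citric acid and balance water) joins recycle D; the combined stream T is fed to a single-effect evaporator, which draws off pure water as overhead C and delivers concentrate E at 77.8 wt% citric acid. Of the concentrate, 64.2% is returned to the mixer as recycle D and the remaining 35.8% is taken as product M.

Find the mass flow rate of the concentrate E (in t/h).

Overall citric acid balance (none leaves overhead): citric acid in fresh feed = citric acid in product, i.e. 2489×0.215 = (1−0.642)·E·0.778.
E = 535.13/(0.778×0.358) = 1921.3 t/h.

1921 t/h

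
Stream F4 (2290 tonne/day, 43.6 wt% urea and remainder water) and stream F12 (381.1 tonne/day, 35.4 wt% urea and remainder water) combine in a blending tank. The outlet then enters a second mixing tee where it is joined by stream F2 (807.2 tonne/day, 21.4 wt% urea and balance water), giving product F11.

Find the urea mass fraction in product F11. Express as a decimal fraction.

Overall, product flow = 3478.3 tonne/day.
urea in = 2290×0.436 + 381.1×0.354 + 807.2×0.214 = 1306.1 tonne/day.
urea fraction in F11 = 0.375.

0.375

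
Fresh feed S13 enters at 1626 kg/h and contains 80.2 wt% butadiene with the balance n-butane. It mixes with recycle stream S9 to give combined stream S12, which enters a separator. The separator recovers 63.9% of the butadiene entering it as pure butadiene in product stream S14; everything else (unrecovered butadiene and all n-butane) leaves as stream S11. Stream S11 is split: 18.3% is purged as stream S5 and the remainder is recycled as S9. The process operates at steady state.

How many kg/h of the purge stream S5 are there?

444.1 kg/h

n-butane enters only via S13 and leaves only via the purge: 1626×0.198 = 0.183×(n-butane in S11), and the separator passes all n-butane, so n-butane in S12 = n-butane in S11 = 1759.3 kg/h.
butadiene in S12: m_A = 1626×0.802 + (1−0.183)·(1−0.639)·m_A, so m_A = 1304.1/0.7051 = 1849.6 kg/h.
S11 = (1−0.639)×1849.6 + 1759.3 = 2427 kg/h.
Purge S5 = 0.183×2427 = 444.14 kg/h.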